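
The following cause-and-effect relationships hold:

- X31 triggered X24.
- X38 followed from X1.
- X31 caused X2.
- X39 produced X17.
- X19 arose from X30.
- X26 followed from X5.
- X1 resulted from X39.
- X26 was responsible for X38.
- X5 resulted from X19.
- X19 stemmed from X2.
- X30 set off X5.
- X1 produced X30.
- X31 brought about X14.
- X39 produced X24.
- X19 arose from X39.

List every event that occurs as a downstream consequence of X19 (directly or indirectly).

X26, X38, X5

Direct effects: X5.
2 steps out: X26.
3 steps out: X38.
Not reachable from it: X39, X17, X31, X1, X2, X30, X14, X24.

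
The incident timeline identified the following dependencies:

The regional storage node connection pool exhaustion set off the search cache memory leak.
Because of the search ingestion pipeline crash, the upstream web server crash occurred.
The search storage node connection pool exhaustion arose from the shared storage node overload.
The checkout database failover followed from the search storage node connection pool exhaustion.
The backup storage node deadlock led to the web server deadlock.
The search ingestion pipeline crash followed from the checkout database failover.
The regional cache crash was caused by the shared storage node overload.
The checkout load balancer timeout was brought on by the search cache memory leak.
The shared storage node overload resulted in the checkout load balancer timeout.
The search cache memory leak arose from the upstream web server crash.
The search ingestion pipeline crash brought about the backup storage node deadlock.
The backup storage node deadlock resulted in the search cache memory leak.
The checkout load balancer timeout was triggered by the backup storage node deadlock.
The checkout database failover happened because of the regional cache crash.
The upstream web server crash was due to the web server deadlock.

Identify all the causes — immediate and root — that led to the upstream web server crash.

the backup storage node deadlock, the checkout database failover, the regional cache crash, the search ingestion pipeline crash, the search storage node connection pool exhaustion, the shared storage node overload, the web server deadlock

Immediate causes of the upstream web server crash: the search ingestion pipeline crash, the web server deadlock.
Further upstream: the shared storage node overload, the regional cache crash, the search storage node connection pool exhaustion, the checkout database failover, the backup storage node deadlock.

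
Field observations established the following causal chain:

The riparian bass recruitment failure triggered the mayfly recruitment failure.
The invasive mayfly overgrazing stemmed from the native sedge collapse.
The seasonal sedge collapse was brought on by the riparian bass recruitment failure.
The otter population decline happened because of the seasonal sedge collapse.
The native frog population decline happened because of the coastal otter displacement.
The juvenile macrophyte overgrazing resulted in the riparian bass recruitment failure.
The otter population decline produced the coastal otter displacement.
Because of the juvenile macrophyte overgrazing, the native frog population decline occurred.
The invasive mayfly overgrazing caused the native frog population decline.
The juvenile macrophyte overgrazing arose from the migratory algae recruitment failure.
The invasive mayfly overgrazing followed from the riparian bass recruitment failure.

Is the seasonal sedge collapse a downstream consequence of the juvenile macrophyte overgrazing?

There is a causal chain: the juvenile macrophyte overgrazing → the riparian bass recruitment failure → the seasonal sedge collapse.

Yes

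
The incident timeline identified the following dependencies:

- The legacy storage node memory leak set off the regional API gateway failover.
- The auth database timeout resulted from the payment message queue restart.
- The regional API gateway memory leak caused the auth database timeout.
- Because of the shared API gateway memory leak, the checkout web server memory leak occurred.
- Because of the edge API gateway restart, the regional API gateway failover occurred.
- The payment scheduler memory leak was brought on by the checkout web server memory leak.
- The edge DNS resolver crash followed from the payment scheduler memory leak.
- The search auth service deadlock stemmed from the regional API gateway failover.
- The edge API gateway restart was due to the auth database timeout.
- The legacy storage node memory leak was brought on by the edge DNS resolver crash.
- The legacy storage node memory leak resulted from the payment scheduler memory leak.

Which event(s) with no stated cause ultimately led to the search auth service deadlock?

Tracing upstream from the search auth service deadlock: the search auth service deadlock ← the regional API gateway failover ← the legacy storage node memory leak ← the payment scheduler memory leak ← the checkout web server memory leak ← the shared API gateway memory leak.
A separate upstream branch: the search auth service deadlock ← the regional API gateway failover ← the edge API gateway restart ← the auth database timeout ← the regional API gateway memory leak.
A separate upstream branch: the search auth service deadlock ← the regional API gateway failover ← the edge API gateway restart ← the auth database timeout ← the payment message queue restart.
Each of those chain origins has no stated cause.

the payment message queue restart, the regional API gateway memory leak, the shared API gateway memory leak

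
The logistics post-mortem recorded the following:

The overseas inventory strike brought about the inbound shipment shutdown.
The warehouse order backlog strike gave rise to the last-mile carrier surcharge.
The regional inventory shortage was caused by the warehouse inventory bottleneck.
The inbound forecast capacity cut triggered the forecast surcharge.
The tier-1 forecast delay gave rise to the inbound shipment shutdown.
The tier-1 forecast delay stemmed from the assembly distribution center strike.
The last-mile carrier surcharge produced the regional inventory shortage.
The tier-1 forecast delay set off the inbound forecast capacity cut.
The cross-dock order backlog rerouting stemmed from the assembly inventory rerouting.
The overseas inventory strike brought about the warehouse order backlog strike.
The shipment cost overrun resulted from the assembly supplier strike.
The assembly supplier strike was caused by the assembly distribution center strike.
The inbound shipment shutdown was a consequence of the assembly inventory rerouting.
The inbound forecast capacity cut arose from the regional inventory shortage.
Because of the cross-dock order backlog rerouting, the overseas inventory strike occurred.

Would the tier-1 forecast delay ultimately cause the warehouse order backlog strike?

The tier-1 forecast delay leads to the inbound forecast capacity cut, the forecast surcharge, the inbound shipment shutdown; the warehouse order backlog strike is not among them.

No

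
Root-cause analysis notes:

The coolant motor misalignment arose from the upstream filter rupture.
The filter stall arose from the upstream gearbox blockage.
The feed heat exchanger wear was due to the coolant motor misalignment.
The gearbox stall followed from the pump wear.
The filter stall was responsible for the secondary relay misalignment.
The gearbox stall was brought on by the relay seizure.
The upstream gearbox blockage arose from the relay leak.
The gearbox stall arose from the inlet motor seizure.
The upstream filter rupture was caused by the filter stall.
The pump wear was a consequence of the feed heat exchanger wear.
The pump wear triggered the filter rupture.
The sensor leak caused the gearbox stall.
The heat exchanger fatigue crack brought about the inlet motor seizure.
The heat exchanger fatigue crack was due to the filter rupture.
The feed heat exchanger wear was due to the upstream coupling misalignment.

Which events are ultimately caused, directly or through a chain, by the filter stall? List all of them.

the coolant motor misalignment, the feed heat exchanger wear, the filter rupture, the gearbox stall, the heat exchanger fatigue crack, the inlet motor seizure, the pump wear, the secondary relay misalignment, the upstream filter rupture

Direct effects: the upstream filter rupture, the secondary relay misalignment.
2 steps out: the coolant motor misalignment.
3 steps out: the feed heat exchanger wear.
4 steps out: the pump wear.
5 steps out: the filter rupture, the gearbox stall.
6 steps out: the heat exchanger fatigue crack.
7 steps out: the inlet motor seizure.
Not reachable from it: the relay leak, the upstream gearbox blockage, the upstream coupling misalignment, the sensor leak, the relay seizure.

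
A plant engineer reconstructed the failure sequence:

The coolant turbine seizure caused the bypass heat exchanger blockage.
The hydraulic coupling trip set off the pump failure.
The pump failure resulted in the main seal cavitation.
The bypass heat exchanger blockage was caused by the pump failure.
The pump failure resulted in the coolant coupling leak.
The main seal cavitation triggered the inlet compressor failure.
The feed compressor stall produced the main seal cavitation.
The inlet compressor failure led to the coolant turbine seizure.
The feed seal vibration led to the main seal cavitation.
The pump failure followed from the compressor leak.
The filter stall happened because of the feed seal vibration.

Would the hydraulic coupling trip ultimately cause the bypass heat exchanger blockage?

Yes

There is a causal chain: the hydraulic coupling trip → the pump failure → the bypass heat exchanger blockage.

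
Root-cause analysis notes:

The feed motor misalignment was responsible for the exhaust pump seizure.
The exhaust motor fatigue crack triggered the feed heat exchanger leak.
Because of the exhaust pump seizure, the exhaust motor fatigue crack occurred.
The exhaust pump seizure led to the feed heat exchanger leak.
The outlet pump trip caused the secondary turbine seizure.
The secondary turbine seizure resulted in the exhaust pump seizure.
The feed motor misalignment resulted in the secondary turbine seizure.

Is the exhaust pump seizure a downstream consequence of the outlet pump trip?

There is a causal chain: the outlet pump trip → the secondary turbine seizure → the exhaust pump seizure.

Yes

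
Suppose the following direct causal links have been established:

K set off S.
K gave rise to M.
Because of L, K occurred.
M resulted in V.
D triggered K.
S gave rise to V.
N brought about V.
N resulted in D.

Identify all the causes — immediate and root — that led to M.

D, K, L, N

Immediate cause of M: K.
Further upstream: N, L, D.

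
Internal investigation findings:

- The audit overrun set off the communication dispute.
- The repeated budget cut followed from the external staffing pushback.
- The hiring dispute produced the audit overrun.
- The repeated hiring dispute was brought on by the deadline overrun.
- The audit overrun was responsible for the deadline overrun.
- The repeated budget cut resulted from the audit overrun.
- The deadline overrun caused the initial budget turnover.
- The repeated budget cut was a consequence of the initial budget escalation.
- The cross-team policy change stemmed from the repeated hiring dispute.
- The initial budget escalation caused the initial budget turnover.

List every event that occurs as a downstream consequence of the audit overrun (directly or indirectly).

Direct effects: the communication dispute, the deadline overrun, the repeated budget cut.
2 steps out: the repeated hiring dispute, the initial budget turnover.
3 steps out: the cross-team policy change.
Not reachable from it: the hiring dispute, the initial budget escalation, the external staffing pushback.

the communication dispute, the cross-team policy change, the deadline overrun, the initial budget turnover, the repeated budget cut, the repeated hiring dispute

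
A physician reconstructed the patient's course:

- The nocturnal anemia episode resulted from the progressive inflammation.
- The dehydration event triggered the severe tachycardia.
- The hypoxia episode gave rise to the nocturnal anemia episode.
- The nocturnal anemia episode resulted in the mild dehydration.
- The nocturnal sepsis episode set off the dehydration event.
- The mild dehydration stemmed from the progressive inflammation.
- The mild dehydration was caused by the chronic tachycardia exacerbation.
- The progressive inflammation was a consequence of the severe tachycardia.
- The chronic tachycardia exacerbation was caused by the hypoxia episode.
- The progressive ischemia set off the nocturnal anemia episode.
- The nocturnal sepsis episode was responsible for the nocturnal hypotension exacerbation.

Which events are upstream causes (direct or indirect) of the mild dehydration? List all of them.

the chronic tachycardia exacerbation, the dehydration event, the hypoxia episode, the nocturnal anemia episode, the nocturnal sepsis episode, the progressive inflammation, the progressive ischemia, the severe tachycardia

Immediate causes of the mild dehydration: the progressive inflammation, the nocturnal anemia episode, the chronic tachycardia exacerbation.
Further upstream: the nocturnal sepsis episode, the dehydration event, the hypoxia episode, the severe tachycardia, the progressive ischemia.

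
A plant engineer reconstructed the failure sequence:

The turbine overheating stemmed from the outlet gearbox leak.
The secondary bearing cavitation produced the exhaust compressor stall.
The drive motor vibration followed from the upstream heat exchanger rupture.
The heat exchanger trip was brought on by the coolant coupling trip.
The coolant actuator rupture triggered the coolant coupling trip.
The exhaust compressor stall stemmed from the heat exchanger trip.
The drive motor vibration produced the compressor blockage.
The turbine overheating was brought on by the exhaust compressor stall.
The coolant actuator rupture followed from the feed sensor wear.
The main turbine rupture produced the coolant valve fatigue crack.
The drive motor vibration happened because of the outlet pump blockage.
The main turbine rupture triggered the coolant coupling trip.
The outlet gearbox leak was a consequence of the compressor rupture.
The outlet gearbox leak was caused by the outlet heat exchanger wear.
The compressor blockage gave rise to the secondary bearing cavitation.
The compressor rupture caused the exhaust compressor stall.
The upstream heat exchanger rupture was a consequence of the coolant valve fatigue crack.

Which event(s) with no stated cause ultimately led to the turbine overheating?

Tracing upstream from the turbine overheating: the turbine overheating ← the exhaust compressor stall ← the heat exchanger trip ← the coolant coupling trip ← the main turbine rupture.
A separate upstream branch: the turbine overheating ← the exhaust compressor stall ← the secondary bearing cavitation ← the compressor blockage ← the drive motor vibration ← the outlet pump blockage.
A separate upstream branch: the turbine overheating ← the exhaust compressor stall ← the heat exchanger trip ← the coolant coupling trip ← the coolant actuator rupture ← the feed sensor wear.
A separate upstream branch: the turbine overheating ← the outlet gearbox leak ← the outlet heat exchanger wear.
A separate upstream branch: the turbine overheating ← the outlet gearbox leak ← the compressor rupture.
Each of those chain origins has no stated cause.

the compressor rupture, the feed sensor wear, the main turbine rupture, the outlet heat exchanger wear, the outlet pump blockage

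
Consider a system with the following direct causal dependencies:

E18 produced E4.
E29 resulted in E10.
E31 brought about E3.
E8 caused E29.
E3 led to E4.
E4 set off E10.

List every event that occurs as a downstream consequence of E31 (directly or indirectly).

E10, E3, E4

Direct effects: E3.
2 steps out: E4.
3 steps out: E10.
Not reachable from it: E18, E8, E29.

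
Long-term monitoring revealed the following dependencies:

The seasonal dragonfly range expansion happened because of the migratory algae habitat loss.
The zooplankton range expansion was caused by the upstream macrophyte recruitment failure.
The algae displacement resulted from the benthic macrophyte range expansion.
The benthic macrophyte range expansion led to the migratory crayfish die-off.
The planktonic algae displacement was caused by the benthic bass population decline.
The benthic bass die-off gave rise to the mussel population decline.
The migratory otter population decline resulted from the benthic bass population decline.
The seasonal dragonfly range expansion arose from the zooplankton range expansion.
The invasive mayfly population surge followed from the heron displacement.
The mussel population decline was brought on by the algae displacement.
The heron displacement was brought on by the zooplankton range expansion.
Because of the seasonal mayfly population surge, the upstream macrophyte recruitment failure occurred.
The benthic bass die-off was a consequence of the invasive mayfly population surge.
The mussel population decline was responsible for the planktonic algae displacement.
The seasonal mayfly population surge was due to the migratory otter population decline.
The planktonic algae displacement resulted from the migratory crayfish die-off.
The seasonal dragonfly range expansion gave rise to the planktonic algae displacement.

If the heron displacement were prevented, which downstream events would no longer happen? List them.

the benthic bass die-off, the invasive mayfly population surge

Downstream of the heron displacement: the invasive mayfly population surge, the benthic bass die-off, the mussel population decline, the planktonic algae displacement.
Of those, still caused via another path: the mussel population decline, the planktonic algae displacement.
The remainder have no surviving cause.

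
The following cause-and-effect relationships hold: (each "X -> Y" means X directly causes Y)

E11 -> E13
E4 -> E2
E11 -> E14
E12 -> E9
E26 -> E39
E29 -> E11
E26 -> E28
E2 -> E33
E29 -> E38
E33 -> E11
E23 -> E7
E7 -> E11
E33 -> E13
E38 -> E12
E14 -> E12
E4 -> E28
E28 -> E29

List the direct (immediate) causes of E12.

E14, E38

Upstream contributors include E4, E2, E26, E23, E7, E28, E33, E29, E11, but only E14, E38 feed directly into E12.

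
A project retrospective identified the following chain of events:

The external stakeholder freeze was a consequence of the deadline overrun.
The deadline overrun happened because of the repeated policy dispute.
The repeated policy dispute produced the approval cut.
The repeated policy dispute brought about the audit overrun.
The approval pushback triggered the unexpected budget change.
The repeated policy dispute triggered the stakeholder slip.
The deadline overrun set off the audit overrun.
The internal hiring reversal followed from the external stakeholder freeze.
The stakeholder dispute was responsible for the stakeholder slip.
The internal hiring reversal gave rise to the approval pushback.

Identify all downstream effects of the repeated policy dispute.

Direct effects: the deadline overrun, the approval cut, the audit overrun, the stakeholder slip.
2 steps out: the external stakeholder freeze.
3 steps out: the internal hiring reversal.
4 steps out: the approval pushback.
5 steps out: the unexpected budget change.
Not reachable from it: the stakeholder dispute.

the approval cut, the approval pushback, the audit overrun, the deadline overrun, the external stakeholder freeze, the internal hiring reversal, the stakeholder slip, the unexpected budget change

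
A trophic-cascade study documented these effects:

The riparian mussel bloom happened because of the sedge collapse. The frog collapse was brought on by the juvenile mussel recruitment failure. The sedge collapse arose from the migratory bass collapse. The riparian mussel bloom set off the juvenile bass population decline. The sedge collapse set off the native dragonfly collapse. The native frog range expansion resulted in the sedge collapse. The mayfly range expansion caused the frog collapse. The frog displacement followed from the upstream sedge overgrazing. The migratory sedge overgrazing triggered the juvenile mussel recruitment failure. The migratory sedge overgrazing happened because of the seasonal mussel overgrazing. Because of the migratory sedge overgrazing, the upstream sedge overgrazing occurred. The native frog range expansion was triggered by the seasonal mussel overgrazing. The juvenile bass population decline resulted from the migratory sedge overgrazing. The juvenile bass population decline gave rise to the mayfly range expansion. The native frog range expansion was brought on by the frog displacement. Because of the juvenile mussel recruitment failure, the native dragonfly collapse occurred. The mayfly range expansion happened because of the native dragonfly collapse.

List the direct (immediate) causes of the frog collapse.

Upstream contributors include the seasonal mussel overgrazing, the migratory sedge overgrazing, the upstream sedge overgrazing, the frog displacement, the native frog range expansion, the sedge collapse, the riparian mussel bloom, the juvenile bass population decline, the native dragonfly collapse, the migratory bass collapse, but only the juvenile mussel recruitment failure, the mayfly range expansion feed directly into the frog collapse.

the juvenile mussel recruitment failure, the mayfly range expansion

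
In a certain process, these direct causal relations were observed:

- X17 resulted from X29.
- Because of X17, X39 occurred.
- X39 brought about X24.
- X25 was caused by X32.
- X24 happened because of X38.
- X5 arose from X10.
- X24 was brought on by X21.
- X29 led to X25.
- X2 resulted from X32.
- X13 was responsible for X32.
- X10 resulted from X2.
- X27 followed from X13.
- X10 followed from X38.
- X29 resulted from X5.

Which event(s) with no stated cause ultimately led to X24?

Tracing upstream from X24: X24 ← X38.
A separate upstream branch: X24 ← X39 ← X17 ← X29 ← X5 ← X10 ← X2 ← X32 ← X13.
A separate upstream branch: X24 ← X21.
Each of those chain origins has no stated cause.

X13, X21, X38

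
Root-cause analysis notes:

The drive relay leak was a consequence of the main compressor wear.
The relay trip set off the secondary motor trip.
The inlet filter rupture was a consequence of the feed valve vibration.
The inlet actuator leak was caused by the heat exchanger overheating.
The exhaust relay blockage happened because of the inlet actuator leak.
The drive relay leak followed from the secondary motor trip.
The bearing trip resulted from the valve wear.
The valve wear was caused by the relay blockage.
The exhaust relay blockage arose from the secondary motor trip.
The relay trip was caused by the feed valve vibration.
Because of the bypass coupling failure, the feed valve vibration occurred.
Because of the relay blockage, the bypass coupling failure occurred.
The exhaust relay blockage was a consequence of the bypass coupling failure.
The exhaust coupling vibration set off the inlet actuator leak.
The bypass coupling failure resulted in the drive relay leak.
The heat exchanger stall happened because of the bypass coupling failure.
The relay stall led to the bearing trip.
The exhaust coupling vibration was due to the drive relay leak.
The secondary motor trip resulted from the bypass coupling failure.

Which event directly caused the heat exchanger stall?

Upstream contributors include the relay blockage, but only the bypass coupling failure feeds directly into the heat exchanger stall.

the bypass coupling failure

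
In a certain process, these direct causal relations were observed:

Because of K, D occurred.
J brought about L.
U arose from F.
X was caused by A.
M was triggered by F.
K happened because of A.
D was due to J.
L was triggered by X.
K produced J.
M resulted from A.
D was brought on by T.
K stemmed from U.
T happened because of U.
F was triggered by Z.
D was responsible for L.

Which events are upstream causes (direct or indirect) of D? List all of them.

A, F, J, K, T, U, Z

Immediate causes of D: T, K, J.
Further upstream: Z, A, F, U.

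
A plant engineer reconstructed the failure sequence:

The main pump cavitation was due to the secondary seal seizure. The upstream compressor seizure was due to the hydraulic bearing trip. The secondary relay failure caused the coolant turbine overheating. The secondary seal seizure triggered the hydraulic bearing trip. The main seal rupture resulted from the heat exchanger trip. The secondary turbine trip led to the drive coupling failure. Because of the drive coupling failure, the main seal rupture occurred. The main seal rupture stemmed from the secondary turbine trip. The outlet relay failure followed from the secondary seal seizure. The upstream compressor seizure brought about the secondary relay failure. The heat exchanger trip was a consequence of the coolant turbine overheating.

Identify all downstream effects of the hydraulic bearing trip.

the coolant turbine overheating, the heat exchanger trip, the main seal rupture, the secondary relay failure, the upstream compressor seizure

Direct effects: the upstream compressor seizure.
2 steps out: the secondary relay failure.
3 steps out: the coolant turbine overheating.
4 steps out: the heat exchanger trip.
5 steps out: the main seal rupture.
Not reachable from it: the secondary seal seizure, the main pump cavitation, the outlet relay failure, the secondary turbine trip, the drive coupling failure.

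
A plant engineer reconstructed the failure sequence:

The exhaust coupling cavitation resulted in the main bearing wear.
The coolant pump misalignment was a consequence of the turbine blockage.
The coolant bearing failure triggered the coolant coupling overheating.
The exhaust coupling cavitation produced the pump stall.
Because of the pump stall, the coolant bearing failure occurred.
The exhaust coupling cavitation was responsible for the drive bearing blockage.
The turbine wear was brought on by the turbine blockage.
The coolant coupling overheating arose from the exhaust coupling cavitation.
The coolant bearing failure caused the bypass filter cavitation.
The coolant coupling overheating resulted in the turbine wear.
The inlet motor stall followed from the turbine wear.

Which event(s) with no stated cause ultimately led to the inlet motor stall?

the exhaust coupling cavitation, the turbine blockage

Tracing upstream from the inlet motor stall: the inlet motor stall ← the turbine wear ← the turbine blockage.
A separate upstream branch: the inlet motor stall ← the turbine wear ← the coolant coupling overheating ← the exhaust coupling cavitation.
Each of those chain origins has no stated cause.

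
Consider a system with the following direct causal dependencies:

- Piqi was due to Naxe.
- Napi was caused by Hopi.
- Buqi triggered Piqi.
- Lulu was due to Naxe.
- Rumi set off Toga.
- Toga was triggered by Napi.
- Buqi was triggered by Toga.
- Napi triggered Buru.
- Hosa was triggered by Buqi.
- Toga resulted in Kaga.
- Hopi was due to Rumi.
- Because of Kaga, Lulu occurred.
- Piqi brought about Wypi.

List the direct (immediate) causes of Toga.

Napi, Rumi

Upstream contributors include Hopi, but only Napi, Rumi feed directly into Toga.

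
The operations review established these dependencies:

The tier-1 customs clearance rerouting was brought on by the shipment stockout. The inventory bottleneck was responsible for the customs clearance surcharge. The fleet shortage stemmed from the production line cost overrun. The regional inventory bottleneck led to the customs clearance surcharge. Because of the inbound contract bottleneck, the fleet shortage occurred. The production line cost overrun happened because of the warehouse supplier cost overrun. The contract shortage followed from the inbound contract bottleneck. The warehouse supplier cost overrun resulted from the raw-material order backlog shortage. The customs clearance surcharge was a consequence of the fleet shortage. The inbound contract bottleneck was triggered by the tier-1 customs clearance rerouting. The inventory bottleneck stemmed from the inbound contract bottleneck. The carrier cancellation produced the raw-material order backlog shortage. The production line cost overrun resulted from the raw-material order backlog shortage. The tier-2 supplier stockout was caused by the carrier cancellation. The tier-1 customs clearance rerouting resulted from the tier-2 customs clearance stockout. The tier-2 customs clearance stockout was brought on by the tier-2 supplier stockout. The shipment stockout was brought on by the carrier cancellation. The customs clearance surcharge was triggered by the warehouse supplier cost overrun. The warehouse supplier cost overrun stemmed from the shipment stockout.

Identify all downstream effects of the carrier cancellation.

Direct effects: the tier-2 supplier stockout, the shipment stockout, the raw-material order backlog shortage.
2 steps out: the tier-2 customs clearance stockout, the warehouse supplier cost overrun, the tier-1 customs clearance rerouting, the production line cost overrun.
3 steps out: the inbound contract bottleneck, the fleet shortage, the customs clearance surcharge.
4 steps out: the contract shortage, the inventory bottleneck.
Not reachable from it: the regional inventory bottleneck.

the contract shortage, the customs clearance surcharge, the fleet shortage, the inbound contract bottleneck, the inventory bottleneck, the production line cost overrun, the raw-material order backlog shortage, the shipment stockout, the tier-1 customs clearance rerouting, the tier-2 customs clearance stockout, the tier-2 supplier stockout, the warehouse supplier cost overrun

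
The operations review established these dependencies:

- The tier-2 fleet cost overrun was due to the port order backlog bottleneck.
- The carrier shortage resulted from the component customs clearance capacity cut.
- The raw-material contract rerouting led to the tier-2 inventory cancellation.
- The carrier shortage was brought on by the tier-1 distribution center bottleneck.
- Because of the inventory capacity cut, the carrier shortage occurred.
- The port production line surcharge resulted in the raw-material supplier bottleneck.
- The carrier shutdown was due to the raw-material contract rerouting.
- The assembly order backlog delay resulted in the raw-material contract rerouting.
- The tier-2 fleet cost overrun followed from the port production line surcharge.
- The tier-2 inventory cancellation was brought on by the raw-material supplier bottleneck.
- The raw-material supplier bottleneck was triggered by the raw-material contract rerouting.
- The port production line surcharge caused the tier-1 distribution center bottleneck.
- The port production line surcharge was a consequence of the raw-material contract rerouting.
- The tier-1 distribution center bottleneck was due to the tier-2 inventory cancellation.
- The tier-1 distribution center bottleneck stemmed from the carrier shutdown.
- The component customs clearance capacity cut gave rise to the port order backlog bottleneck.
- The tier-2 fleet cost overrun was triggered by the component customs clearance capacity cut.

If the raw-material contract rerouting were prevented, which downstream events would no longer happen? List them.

the carrier shutdown, the port production line surcharge, the raw-material supplier bottleneck, the tier-1 distribution center bottleneck, the tier-2 inventory cancellation

Downstream of the raw-material contract rerouting: the carrier shutdown, the port production line surcharge, the raw-material supplier bottleneck, the tier-2 inventory cancellation, the tier-1 distribution center bottleneck, the tier-2 fleet cost overrun, the carrier shortage.
Of those, still caused via another path: the tier-2 fleet cost overrun, the carrier shortage.
The remainder have no surviving cause.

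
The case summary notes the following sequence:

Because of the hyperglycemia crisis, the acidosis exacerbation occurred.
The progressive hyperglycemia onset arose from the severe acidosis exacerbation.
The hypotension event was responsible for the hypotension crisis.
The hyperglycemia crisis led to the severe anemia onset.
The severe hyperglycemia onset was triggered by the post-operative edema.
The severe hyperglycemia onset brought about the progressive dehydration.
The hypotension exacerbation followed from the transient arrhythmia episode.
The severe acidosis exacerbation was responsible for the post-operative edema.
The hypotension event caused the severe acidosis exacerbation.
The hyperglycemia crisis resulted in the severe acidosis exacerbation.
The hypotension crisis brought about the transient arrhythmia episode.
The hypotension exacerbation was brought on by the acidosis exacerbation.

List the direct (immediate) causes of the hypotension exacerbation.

Upstream contributors include the hyperglycemia crisis, the hypotension event, the hypotension crisis, but only the acidosis exacerbation, the transient arrhythmia episode feed directly into the hypotension exacerbation.

the acidosis exacerbation, the transient arrhythmia episode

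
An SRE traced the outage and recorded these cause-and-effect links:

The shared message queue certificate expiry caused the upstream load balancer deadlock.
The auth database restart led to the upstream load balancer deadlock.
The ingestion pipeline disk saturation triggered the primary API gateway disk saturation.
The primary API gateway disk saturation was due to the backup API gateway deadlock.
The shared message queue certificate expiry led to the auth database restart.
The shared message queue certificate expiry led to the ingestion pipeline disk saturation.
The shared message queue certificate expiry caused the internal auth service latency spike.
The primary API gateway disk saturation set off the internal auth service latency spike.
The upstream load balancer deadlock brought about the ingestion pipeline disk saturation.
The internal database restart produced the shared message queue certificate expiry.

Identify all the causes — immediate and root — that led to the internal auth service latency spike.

the auth database restart, the backup API gateway deadlock, the ingestion pipeline disk saturation, the internal database restart, the primary API gateway disk saturation, the shared message queue certificate expiry, the upstream load balancer deadlock

Immediate causes of the internal auth service latency spike: the shared message queue certificate expiry, the primary API gateway disk saturation.
Further upstream: the internal database restart, the auth database restart, the upstream load balancer deadlock, the ingestion pipeline disk saturation, the backup API gateway deadlock.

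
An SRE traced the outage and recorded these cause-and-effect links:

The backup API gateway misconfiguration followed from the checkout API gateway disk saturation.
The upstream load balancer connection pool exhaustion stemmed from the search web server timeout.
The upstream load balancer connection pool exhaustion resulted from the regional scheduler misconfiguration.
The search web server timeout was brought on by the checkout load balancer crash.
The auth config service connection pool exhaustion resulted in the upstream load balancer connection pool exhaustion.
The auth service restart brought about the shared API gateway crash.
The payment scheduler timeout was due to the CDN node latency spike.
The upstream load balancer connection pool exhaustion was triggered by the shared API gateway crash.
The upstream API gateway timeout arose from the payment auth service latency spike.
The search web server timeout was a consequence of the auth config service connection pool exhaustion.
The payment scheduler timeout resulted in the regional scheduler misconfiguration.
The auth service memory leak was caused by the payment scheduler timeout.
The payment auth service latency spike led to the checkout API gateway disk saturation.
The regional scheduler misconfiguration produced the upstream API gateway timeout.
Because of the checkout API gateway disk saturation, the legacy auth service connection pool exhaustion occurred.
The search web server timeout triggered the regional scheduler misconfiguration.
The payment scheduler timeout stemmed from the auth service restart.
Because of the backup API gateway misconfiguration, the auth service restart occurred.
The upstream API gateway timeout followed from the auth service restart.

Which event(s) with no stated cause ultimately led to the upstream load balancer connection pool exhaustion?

the CDN node latency spike, the auth config service connection pool exhaustion, the checkout load balancer crash, the payment auth service latency spike

Tracing upstream from the upstream load balancer connection pool exhaustion: the upstream load balancer connection pool exhaustion ← the auth config service connection pool exhaustion.
A separate upstream branch: the upstream load balancer connection pool exhaustion ← the shared API gateway crash ← the auth service restart ← the backup API gateway misconfiguration ← the checkout API gateway disk saturation ← the payment auth service latency spike.
A separate upstream branch: the upstream load balancer connection pool exhaustion ← the regional scheduler misconfiguration ← the payment scheduler timeout ← the CDN node latency spike.
A separate upstream branch: the upstream load balancer connection pool exhaustion ← the search web server timeout ← the checkout load balancer crash.
Each of those chain origins has no stated cause.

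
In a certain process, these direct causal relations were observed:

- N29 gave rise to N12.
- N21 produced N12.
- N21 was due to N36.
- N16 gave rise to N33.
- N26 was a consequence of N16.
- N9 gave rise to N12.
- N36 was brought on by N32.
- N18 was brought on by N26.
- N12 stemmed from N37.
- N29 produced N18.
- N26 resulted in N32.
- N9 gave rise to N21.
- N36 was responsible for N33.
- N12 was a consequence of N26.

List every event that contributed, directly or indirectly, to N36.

Immediate cause of N36: N32.
Further upstream: N16, N26.

N16, N26, N32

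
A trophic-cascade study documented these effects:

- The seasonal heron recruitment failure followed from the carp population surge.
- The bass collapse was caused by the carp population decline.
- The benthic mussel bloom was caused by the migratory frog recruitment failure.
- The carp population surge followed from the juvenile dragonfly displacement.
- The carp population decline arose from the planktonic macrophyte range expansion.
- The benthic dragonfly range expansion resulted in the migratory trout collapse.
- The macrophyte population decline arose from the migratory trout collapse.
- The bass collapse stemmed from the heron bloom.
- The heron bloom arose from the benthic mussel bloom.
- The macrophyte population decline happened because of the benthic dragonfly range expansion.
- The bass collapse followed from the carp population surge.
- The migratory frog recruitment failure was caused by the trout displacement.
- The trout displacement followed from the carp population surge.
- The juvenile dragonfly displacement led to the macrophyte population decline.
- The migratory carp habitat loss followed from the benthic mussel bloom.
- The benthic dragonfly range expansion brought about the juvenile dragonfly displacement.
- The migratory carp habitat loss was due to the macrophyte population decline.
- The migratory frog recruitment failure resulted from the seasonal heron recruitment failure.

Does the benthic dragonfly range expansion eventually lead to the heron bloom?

Yes

There is a causal chain: the benthic dragonfly range expansion → the juvenile dragonfly displacement → the carp population surge → the trout displacement → the migratory frog recruitment failure → the benthic mussel bloom → the heron bloom.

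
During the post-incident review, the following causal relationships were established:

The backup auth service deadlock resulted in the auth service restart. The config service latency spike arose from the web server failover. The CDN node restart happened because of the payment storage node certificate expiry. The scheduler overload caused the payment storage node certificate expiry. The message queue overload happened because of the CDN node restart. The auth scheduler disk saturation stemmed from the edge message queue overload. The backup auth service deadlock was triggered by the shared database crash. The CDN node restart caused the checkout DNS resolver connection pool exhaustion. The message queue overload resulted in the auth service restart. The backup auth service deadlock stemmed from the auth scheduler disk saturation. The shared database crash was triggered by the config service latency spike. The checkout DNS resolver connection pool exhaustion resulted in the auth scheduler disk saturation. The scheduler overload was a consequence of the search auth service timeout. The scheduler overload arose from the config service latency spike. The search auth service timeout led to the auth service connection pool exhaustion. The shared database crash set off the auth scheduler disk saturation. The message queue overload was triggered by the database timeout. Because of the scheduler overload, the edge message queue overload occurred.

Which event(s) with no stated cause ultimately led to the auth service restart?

Tracing upstream from the auth service restart: the auth service restart ← the message queue overload ← the CDN node restart ← the payment storage node certificate expiry ← the scheduler overload ← the search auth service timeout.
A separate upstream branch: the auth service restart ← the backup auth service deadlock ← the shared database crash ← the config service latency spike ← the web server failover.
A separate upstream branch: the auth service restart ← the message queue overload ← the database timeout.
Each of those chain origins has no stated cause.

the database timeout, the search auth service timeout, the web server failover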